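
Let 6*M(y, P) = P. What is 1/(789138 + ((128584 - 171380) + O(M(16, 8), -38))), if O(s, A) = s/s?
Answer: 1/746343 ≈ 1.3399e-6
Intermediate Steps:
M(y, P) = P/6
O(s, A) = 1
1/(789138 + ((128584 - 171380) + O(M(16, 8), -38))) = 1/(789138 + ((128584 - 171380) + 1)) = 1/(789138 + (-42796 + 1)) = 1/(789138 - 42795) = 1/746343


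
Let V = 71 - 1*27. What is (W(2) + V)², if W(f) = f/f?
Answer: 2025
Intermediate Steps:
W(f) = 1
V = 44 (V = 71 - 27 = 44)
(W(2) + V)² = (1 + 44)² = 45² = 2025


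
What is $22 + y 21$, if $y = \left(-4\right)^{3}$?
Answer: $-1322$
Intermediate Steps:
$y = -64$
$22 + y 21 = 22 - 1344 = -1322$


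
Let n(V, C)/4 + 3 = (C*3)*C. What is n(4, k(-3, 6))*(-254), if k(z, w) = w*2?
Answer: -435864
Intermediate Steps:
k(z, w) = 2*w
n(V, C) = -12 + 12*C**2 (n(V, C) = -12 + 4*((C*3)*C) = -12 + 4*((3*C)*C) = -12 + 4*(3*C**2) = -12 + 12*C**2)
n(4, k(-3, 6))*(-254) = (-12 + 12*(2*6)**2)*(-254) = (-12 + 12*12**2)*(-254) = (-12 + 12*144)*(-254) = (-12 + 1728)*(-254) = 1716*(-254) = -435864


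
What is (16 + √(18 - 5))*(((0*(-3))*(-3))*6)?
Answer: 0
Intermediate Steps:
(16 + √(18 - 5))*(((0*(-3))*(-3))*6) = (16 + √13)*((0*(-3))*6) = (16 + √13)*(0*6) = (16 + √13)*0 = 0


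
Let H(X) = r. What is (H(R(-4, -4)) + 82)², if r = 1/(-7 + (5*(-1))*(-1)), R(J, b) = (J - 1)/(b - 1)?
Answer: 26569/4 ≈ 6642.3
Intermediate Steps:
R(J, b) = (-1 + J)/(-1 + b)
r = -½ (r = 1/(-7 - 5*(-1)) = 1/(-7 + 5) = 1/(-2) = -½ ≈ -0.50000)
H(X) = -½
(H(R(-4, -4)) + 82)² = (-½ + 82)² = (163/2)² = 26569/4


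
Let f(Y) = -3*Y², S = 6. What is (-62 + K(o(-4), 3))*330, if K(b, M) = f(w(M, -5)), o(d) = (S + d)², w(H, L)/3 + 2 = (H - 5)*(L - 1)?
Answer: -911460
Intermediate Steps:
w(H, L) = -6 + 3*(-1 + L)*(-5 + H) (w(H, L) = -6 + 3*((H - 5)*(L - 1)) = -6 + 3*((-5 + H)*(-1 + L)) = -6 + 3*((-1 + L)*(-5 + H)) = -6 + 3*(-1 + L)*(-5 + H))
o(d) = (6 + d)²
K(b, M) = -3*(84 - 18*M)² (K(b, M) = -3*(9 - 15*(-5) - 3*M + 3*M*(-5))² = -3*(9 + 75 - 3*M - 15*M)² = -3*(84 - 18*M)²)
(-62 + K(o(-4), 3))*330 = (-62 - 108*(-14 + 3*3)²)*330 = (-62 - 108*(-14 + 9)²)*330 = (-62 - 108*(-5)²)*330 = (-62 - 108*25)*330 = (-62 - 2700)*330 = -2762*330 = -911460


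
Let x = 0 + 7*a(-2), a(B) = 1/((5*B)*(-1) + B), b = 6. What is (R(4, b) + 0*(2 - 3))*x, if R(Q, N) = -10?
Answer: -35/4 ≈ -8.7500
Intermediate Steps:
a(B) = -1/(4*B) (a(B) = 1/(-5*B + B) = 1/(-4*B) = -1/(4*B))
x = 7/8 (x = 0 + 7*(-¼/(-2)) = 0 + 7*(-¼*(-½)) = 0 + 7*(⅛) = 0 + 7/8 = 7/8 ≈ 0.87500)
(R(4, b) + 0*(2 - 3))*x = (-10 + 0*(2 - 3))*(7/8) = (-10 + 0*(-1))*(7/8) = (-10 + 0)*(7/8) = -10*7/8 = -35/4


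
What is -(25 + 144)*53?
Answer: -8957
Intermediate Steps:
-(25 + 144)*53 = -169*53 = -1*8957 = -8957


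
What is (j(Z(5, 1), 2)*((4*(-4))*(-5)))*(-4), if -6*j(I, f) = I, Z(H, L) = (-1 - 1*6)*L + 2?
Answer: -800/3 ≈ -266.67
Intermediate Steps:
Z(H, L) = 2 - 7*L (Z(H, L) = (-1 - 6)*L + 2 = -7*L + 2 = 2 - 7*L)
j(I, f) = -I/6
(j(Z(5, 1), 2)*((4*(-4))*(-5)))*(-4) = ((-(2 - 7*1)/6)*((4*(-4))*(-5)))*(-4) = ((-(2 - 7)/6)*(-16*(-5)))*(-4) = (-1/6*(-5)*80)*(-4) = ((5/6)*80)*(-4) = (200/3)*(-4) = -800/3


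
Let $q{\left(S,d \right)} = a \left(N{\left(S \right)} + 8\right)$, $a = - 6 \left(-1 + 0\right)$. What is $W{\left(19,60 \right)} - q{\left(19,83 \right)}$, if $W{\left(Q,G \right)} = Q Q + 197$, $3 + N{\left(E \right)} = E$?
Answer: $414$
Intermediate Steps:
$N{\left(E \right)} = -3 + E$
$a = 6$ ($a = - 6 \left(-1\right) = \left(-1\right) \left(-6\right) = 6$)
$q{\left(S,d \right)} = 30 + 6 S$ ($q{\left(S,d \right)} = 6 \left(\left(-3 + S\right) + 8\right) = 6 \left(5 + S\right) = 30 + 6 S$)
$W{\left(Q,G \right)} = 197 + Q^{2}$ ($W{\left(Q,G \right)} = Q^{2} + 197 = 197 + Q^{2}$)
$W{\left(19,60 \right)} - q{\left(19,83 \right)} = \left(197 + 19^{2}\right) - \left(30 + 6 \cdot 19\right) = \left(197 + 361\right) - \left(30 + 114\right) = 558 - 144 = 414$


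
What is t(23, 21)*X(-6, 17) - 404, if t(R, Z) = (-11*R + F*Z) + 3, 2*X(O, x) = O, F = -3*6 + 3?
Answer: 1291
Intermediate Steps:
F = -15 (F = -18 + 3 = -15)
X(O, x) = O/2
t(R, Z) = 3 - 15*Z - 11*R (t(R, Z) = (-11*R - 15*Z) + 3 = (-15*Z - 11*R) + 3 = 3 - 15*Z - 11*R)
t(23, 21)*X(-6, 17) - 404 = (3 - 15*21 - 11*23)*((½)*(-6)) - 404 = (3 - 315 - 253)*(-3) - 404 = -565*(-3) - 404 = 1695 - 404 = 1291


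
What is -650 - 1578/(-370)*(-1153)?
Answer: -1029967/185 ≈ -5567.4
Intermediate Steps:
-650 - 1578/(-370)*(-1153) = -650 - 1578*(-1/370)*(-1153) = -650 + (789/185)*(-1153) = -650 - 909717/185 = -1029967/185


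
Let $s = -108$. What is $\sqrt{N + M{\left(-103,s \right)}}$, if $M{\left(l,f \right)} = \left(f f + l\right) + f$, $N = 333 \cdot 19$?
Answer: $2 \sqrt{4445} \approx 133.34$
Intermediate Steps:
$N = 6327$
$M{\left(l,f \right)} = f + l + f^{2}$ ($M{\left(l,f \right)} = \left(f^{2} + l\right) + f = \left(l + f^{2}\right) + f = f + l + f^{2}$)
$\sqrt{N + M{\left(-103,s \right)}} = \sqrt{6327 - \left(211 - 11664\right)} = \sqrt{6327 - -11453} = \sqrt{6327 + 11453} = \sqrt{17780} = 2 \sqrt{4445}$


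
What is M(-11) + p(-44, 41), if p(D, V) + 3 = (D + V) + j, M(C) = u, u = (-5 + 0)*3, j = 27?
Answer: 6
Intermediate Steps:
u = -15 (u = -5*3 = -15)
M(C) = -15
p(D, V) = 24 + D + V (p(D, V) = -3 + ((D + V) + 27) = -3 + (27 + D + V) = 24 + D + V)
M(-11) + p(-44, 41) = -15 + (24 - 44 + 41) = -15 + 21 = 6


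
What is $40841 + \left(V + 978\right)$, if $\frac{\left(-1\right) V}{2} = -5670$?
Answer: $53159$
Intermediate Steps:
$V = 11340$ ($V = \left(-2\right) \left(-5670\right) = 11340$)
$40841 + \left(V + 978\right) = 40841 + \left(11340 + 978\right) = 40841 + 12318 = 53159$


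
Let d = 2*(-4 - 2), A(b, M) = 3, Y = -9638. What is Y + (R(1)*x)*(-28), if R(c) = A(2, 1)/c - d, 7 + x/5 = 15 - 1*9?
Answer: -7538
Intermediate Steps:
d = -12 (d = 2*(-6) = -12)
x = -5 (x = -35 + 5*(15 - 1*9) = -35 + 5*(15 - 9) = -35 + 5*6 = -35 + 30 = -5)
R(c) = 12 + 3/c (R(c) = 3/c - 1*(-12) = 3/c + 12 = 12 + 3/c)
Y + (R(1)*x)*(-28) = -9638 + ((12 + 3/1)*(-5))*(-28) = -9638 + ((12 + 3*1)*(-5))*(-28) = -9638 + ((12 + 3)*(-5))*(-28) = -9638 + (15*(-5))*(-28) = -9638 - 75*(-28) = -9638 + 2100 = -7538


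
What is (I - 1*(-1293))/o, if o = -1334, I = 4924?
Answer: -6217/1334 ≈ -4.6604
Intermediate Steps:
(I - 1*(-1293))/o = (4924 - 1*(-1293))/(-1334) = (4924 + 1293)*(-1/1334) = 6217*(-1/1334) = -6217/1334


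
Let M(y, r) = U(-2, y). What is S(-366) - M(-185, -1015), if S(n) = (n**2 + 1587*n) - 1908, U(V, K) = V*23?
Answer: -448748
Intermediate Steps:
U(V, K) = 23*V
M(y, r) = -46 (M(y, r) = 23*(-2) = -46)
S(n) = -1908 + n**2 + 1587*n
S(-366) - M(-185, -1015) = (-1908 + (-366)**2 + 1587*(-366)) - 1*(-46) = (-1908 + 133956 - 580842) + 46 = -448794 + 46 = -448748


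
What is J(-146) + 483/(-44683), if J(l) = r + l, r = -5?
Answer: -6747616/44683 ≈ -151.01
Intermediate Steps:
J(l) = -5 + l
J(-146) + 483/(-44683) = (-5 - 146) + 483/(-44683) = -151 + 483*(-1/44683) = -151 - 483/44683 = -6747616/44683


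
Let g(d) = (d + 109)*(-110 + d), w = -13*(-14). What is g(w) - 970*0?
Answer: 20952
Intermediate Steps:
w = 182
g(d) = (-110 + d)*(109 + d) (g(d) = (109 + d)*(-110 + d) = (-110 + d)*(109 + d))
g(w) - 970*0 = (-11990 + 182² - 1*182) - 970*0 = (-11990 + 33124 - 182) + 0 = 20952 + 0 = 20952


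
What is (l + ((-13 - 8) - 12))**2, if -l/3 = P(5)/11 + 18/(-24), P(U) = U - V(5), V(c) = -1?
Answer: 2030625/1936 ≈ 1048.9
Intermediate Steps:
P(U) = 1 + U (P(U) = U - 1*(-1) = U + 1 = 1 + U)
l = 27/44 (l = -3*((1 + 5)/11 + 18/(-24)) = -3*(6*(1/11) + 18*(-1/24)) = -3*(6/11 - 3/4) = -3*(-9/44) = 27/44 ≈ 0.61364)
(l + ((-13 - 8) - 12))**2 = (27/44 + ((-13 - 8) - 12))**2 = (27/44 + (-21 - 12))**2 = (27/44 - 33)**2 = (-1425/44)**2 = 2030625/1936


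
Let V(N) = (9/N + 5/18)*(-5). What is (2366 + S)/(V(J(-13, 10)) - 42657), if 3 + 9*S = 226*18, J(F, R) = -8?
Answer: -202872/3070999 ≈ -0.066061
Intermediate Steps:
S = 1355/3 (S = -1/3 + (226*18)/9 = -1/3 + (1/9)*4068 = -1/3 + 452 = 1355/3 ≈ 451.67)
V(N) = -25/18 - 45/N (V(N) = (9/N + 5*(1/18))*(-5) = (9/N + 5/18)*(-5) = (5/18 + 9/N)*(-5) = -25/18 - 45/N)
(2366 + S)/(V(J(-13, 10)) - 42657) = (2366 + 1355/3)/((-25/18 - 45/(-8)) - 42657) = 8453/(3*((-25/18 - 45*(-1/8)) - 42657)) = 8453/(3*((-25/18 + 45/8) - 42657)) = 8453/(3*(305/72 - 42657)) = 8453/(3*(-3070999/72)) = (8453/3)*(-72/3070999) = -202872/3070999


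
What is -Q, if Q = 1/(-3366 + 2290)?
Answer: 1/1076 ≈ 0.00092937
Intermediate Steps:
Q = -1/1076 (Q = 1/(-1076) = -1/1076 ≈ -0.00092937)
-Q = -1*(-1/1076) = 1/1076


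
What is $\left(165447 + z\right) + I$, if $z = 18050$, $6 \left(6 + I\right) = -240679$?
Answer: $\frac{860267}{6} \approx 1.4338 \cdot 10^{5}$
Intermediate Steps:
$I = - \frac{240715}{6}$ ($I = -6 + \frac{1}{6} \left(-240679\right) = -6 - \frac{240679}{6} = - \frac{240715}{6} \approx -40119.0$)
$\left(165447 + z\right) + I = \left(165447 + 18050\right) - \frac{240715}{6} = 183497 - \frac{240715}{6} = \frac{860267}{6}$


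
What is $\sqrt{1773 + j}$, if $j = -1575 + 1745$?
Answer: $\sqrt{1943} \approx 44.079$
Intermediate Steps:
$j = 170$
$\sqrt{1773 + j} = \sqrt{1773 + 170} = \sqrt{1943}$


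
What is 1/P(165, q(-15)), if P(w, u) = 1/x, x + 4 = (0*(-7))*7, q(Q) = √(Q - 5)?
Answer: -4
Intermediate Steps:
q(Q) = √(-5 + Q)
x = -4 (x = -4 + (0*(-7))*7 = -4 + 0*7 = -4 + 0 = -4)
P(w, u) = -¼ (P(w, u) = 1/(-4) = -¼)
1/P(165, q(-15)) = 1/(-¼) = -4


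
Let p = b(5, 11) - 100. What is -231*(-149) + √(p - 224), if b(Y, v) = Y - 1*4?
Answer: 34419 + I*√323 ≈ 34419.0 + 17.972*I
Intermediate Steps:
b(Y, v) = -4 + Y (b(Y, v) = Y - 4 = -4 + Y)
p = -99 (p = (-4 + 5) - 100 = 1 - 100 = -99)
-231*(-149) + √(p - 224) = -231*(-149) + √(-99 - 224) = 34419 + √(-323) = 34419 + I*√323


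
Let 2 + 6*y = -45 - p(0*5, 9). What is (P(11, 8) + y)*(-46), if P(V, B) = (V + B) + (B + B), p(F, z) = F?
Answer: -3749/3 ≈ -1249.7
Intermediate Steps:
y = -47/6 (y = -⅓ + (-45 - 0*5)/6 = -⅓ + (-45 - 1*0)/6 = -⅓ + (-45 + 0)/6 = -⅓ + (⅙)*(-45) = -⅓ - 15/2 = -47/6 ≈ -7.8333)
P(V, B) = V + 3*B (P(V, B) = (B + V) + 2*B = V + 3*B)
(P(11, 8) + y)*(-46) = ((11 + 3*8) - 47/6)*(-46) = ((11 + 24) - 47/6)*(-46) = (35 - 47/6)*(-46) = (163/6)*(-46) = -3749/3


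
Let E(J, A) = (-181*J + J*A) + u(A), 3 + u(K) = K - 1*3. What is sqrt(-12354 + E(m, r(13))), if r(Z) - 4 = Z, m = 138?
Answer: 5*I*sqrt(1399) ≈ 187.02*I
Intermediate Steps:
u(K) = -6 + K (u(K) = -3 + (K - 1*3) = -3 + (K - 3) = -3 + (-3 + K) = -6 + K)
r(Z) = 4 + Z
E(J, A) = -6 + A - 181*J + A*J (E(J, A) = (-181*J + J*A) + (-6 + A) = (-181*J + A*J) + (-6 + A) = -6 + A - 181*J + A*J)
sqrt(-12354 + E(m, r(13))) = sqrt(-12354 + (-6 + (4 + 13) - 181*138 + (4 + 13)*138)) = sqrt(-12354 + (-6 + 17 - 24978 + 17*138)) = sqrt(-12354 + (-6 + 17 - 24978 + 2346)) = sqrt(-12354 - 22621) = sqrt(-34975) = 5*I*sqrt(1399)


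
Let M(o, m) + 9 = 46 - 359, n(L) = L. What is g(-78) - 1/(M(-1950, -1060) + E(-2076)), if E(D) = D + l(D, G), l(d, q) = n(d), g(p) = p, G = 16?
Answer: -348971/4474 ≈ -78.000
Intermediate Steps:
l(d, q) = d
E(D) = 2*D (E(D) = D + D = 2*D)
M(o, m) = -322 (M(o, m) = -9 + (46 - 359) = -9 - 313 = -322)
g(-78) - 1/(M(-1950, -1060) + E(-2076)) = -78 - 1/(-322 + 2*(-2076)) = -78 - 1/(-322 - 4152) = -78 - 1/(-4474) = -78 - 1*(-1/4474) = -78 + 1/4474 = -348971/4474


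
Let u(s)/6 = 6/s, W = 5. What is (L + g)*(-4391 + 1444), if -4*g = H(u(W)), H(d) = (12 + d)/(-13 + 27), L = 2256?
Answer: -33237108/5 ≈ -6.6474e+6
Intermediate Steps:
u(s) = 36/s (u(s) = 6*(6/s) = 36/s)
H(d) = 6/7 + d/14 (H(d) = (12 + d)/14 = (12 + d)*(1/14) = 6/7 + d/14)
g = -12/35 (g = -(6/7 + (36/5)/14)/4 = -(6/7 + (36*(⅕))/14)/4 = -(6/7 + (1/14)*(36/5))/4 = -(6/7 + 18/35)/4 = -¼*48/35 = -12/35 ≈ -0.34286)
(L + g)*(-4391 + 1444) = (2256 - 12/35)*(-4391 + 1444) = (78948/35)*(-2947) = -33237108/5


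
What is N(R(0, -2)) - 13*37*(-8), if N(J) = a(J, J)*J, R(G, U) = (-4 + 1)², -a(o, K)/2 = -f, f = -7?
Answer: 3722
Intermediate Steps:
a(o, K) = -14 (a(o, K) = -(-2)*(-7) = -2*7 = -14)
R(G, U) = 9 (R(G, U) = (-3)² = 9)
N(J) = -14*J
N(R(0, -2)) - 13*37*(-8) = -14*9 - 13*37*(-8) = -126 - 481*(-8) = -126 + 3848 = 3722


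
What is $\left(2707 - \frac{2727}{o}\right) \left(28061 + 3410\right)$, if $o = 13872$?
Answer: $\frac{393899186989}{4624} \approx 8.5186 \cdot 10^{7}$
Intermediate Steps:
$\left(2707 - \frac{2727}{o}\right) \left(28061 + 3410\right) = \left(2707 - \frac{2727}{13872}\right) \left(28061 + 3410\right) = \left(2707 - \frac{909}{4624}\right) 31471 = \frac{12516259}{4624} \cdot 31471 = \frac{393899186989}{4624}$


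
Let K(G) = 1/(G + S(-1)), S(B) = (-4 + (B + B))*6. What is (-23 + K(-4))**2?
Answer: 848241/1600 ≈ 530.15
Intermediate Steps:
S(B) = -24 + 12*B (S(B) = (-4 + 2*B)*6 = -24 + 12*B)
K(G) = 1/(-36 + G) (K(G) = 1/(G + (-24 + 12*(-1))) = 1/(G + (-24 - 12)) = 1/(G - 36) = 1/(-36 + G))
(-23 + K(-4))**2 = (-23 + 1/(-36 - 4))**2 = (-23 + 1/(-40))**2 = (-23 - 1/40)**2 = (-921/40)**2 = 848241/1600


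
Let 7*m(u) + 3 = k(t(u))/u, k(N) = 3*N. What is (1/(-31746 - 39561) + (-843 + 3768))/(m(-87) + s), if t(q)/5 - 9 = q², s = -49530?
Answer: -42340313722/719670675069 ≈ -0.058833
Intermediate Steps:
t(q) = 45 + 5*q²
m(u) = -3/7 + (135 + 15*u²)/(7*u) (m(u) = -3/7 + ((3*(45 + 5*u²))/u)/7 = -3/7 + ((135 + 15*u²)/u)/7 = -3/7 + (135 + 15*u²)/(7*u))
(1/(-31746 - 39561) + (-843 + 3768))/(m(-87) + s) = (1/(-31746 - 39561) + (-843 + 3768))/((3/7)*(45 - 1*(-87) + 5*(-87)²)/(-87) - 49530) = (1/(-71307) + 2925)/((3/7)*(-1/87)*(45 + 87 + 5*7569) - 49530) = (-1/71307 + 2925)/((3/7)*(-1/87)*(45 + 87 + 37845) - 49530) = 208572974/(71307*((3/7)*(-1/87)*37977 - 49530)) = 208572974/(71307*(-37977/203 - 49530)) = 208572974/(71307*(-10092567/203)) = (208572974/71307)*(-203/10092567) = -42340313722/719670675069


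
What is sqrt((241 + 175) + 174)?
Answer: sqrt(590) ≈ 24.290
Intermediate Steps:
sqrt((241 + 175) + 174) = sqrt(416 + 174) = sqrt(590)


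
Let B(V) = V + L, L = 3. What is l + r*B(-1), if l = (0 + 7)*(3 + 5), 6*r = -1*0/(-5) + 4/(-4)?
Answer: 167/3 ≈ 55.667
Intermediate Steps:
B(V) = 3 + V (B(V) = V + 3 = 3 + V)
r = -1/6 (r = (-1*0/(-5) + 4/(-4))/6 = (0*(-1/5) + 4*(-1/4))/6 = (0 - 1)/6 = (1/6)*(-1) = -1/6 ≈ -0.16667)
l = 56 (l = 7*8 = 56)
l + r*B(-1) = 56 - (3 - 1)/6 = 56 - 1/6*2 = 56 - 1/3 = 167/3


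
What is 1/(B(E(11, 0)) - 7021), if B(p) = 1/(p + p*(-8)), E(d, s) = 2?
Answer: -14/98295 ≈ -0.00014243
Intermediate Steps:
B(p) = -1/(7*p) (B(p) = 1/(p - 8*p) = 1/(-7*p) = -1/(7*p))
1/(B(E(11, 0)) - 7021) = 1/(-1/7/2 - 7021) = 1/(-1/7*1/2 - 7021) = 1/(-1/14 - 7021) = 1/(-98295/14) = -14/98295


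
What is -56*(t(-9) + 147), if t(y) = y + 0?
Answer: -7728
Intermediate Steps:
t(y) = y
-56*(t(-9) + 147) = -56*(-9 + 147) = -56*138 = -7728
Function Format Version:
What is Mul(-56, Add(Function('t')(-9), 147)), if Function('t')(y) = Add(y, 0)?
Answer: -7728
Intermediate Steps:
Function('t')(y) = y
Mul(-56, Add(Function('t')(-9), 147)) = Mul(-56, Add(-9, 147)) = Mul(-56, 138) = -7728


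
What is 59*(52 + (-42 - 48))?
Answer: -2242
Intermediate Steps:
59*(52 + (-42 - 48)) = 59*(52 - 90) = 59*(-38) = -2242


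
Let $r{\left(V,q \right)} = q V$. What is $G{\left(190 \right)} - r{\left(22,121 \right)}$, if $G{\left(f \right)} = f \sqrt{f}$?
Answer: $-2662 + 190 \sqrt{190} \approx -43.031$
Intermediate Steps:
$r{\left(V,q \right)} = V q$
$G{\left(f \right)} = f^{\frac{3}{2}}$
$G{\left(190 \right)} - r{\left(22,121 \right)} = 190^{\frac{3}{2}} - 22 \cdot 121 = 190 \sqrt{190} - 2662 = -2662 + 190 \sqrt{190}$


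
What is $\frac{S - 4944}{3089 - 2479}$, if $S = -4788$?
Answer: $- \frac{4866}{305} \approx -15.954$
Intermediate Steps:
$\frac{S - 4944}{3089 - 2479} = \frac{-4788 - 4944}{3089 - 2479} = - \frac{9732}{610} = \left(-9732\right) \frac{1}{610} = - \frac{4866}{305}$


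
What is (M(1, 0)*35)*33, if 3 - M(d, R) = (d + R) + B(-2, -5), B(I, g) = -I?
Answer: 0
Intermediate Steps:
M(d, R) = 1 - R - d (M(d, R) = 3 - ((d + R) - 1*(-2)) = 3 - ((R + d) + 2) = 3 - (2 + R + d) = 3 + (-2 - R - d) = 1 - R - d)
(M(1, 0)*35)*33 = ((1 - 1*0 - 1*1)*35)*33 = ((1 + 0 - 1)*35)*33 = (0*35)*33 = 0*33 = 0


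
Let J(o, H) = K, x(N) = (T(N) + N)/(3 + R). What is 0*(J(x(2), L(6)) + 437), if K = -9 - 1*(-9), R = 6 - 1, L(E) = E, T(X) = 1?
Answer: 0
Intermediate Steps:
R = 5
x(N) = 1/8 + N/8 (x(N) = (1 + N)/(3 + 5) = (1 + N)/8 = (1 + N)*(1/8) = 1/8 + N/8)
K = 0 (K = -9 + 9 = 0)
J(o, H) = 0
0*(J(x(2), L(6)) + 437) = 0*(0 + 437) = 0*437 = 0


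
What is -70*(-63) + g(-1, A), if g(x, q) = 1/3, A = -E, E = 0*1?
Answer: 13231/3 ≈ 4410.3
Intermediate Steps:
E = 0
A = 0 (A = -1*0 = 0)
g(x, q) = 1/3
-70*(-63) + g(-1, A) = -70*(-63) + 1/3 = 4410 + 1/3 = 13231/3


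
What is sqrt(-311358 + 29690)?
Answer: 2*I*sqrt(70417) ≈ 530.72*I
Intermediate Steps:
sqrt(-311358 + 29690) = sqrt(-281668) = 2*I*sqrt(70417)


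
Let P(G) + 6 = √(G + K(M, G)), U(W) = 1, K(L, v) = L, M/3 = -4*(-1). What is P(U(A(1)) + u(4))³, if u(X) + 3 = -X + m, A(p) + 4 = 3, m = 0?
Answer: -324 + 114*√6 ≈ -44.758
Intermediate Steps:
A(p) = -1 (A(p) = -4 + 3 = -1)
u(X) = -3 - X (u(X) = -3 + (-X + 0) = -3 - X)
M = 12 (M = 3*(-4*(-1)) = 3*4 = 12)
P(G) = -6 + √(12 + G) (P(G) = -6 + √(G + 12) = -6 + √(12 + G))
P(U(A(1)) + u(4))³ = (-6 + √(12 + (1 + (-3 - 1*4))))³ = (-6 + √(12 + (1 + (-3 - 4))))³ = (-6 + √(12 + (1 - 7)))³ = (-6 + √(12 - 6))³ = (-6 + √6)³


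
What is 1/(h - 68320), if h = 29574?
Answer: -1/38746 ≈ -2.5809e-5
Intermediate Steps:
1/(h - 68320) = 1/(29574 - 68320) = 1/(-38746) = -1/38746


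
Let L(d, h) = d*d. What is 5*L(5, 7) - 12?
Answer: 113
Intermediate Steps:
L(d, h) = d²
5*L(5, 7) - 12 = 5*5² - 12 = 5*25 - 12 = 125 - 12 = 113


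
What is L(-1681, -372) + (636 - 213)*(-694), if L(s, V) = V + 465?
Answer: -293469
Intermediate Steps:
L(s, V) = 465 + V
L(-1681, -372) + (636 - 213)*(-694) = (465 - 372) + (636 - 213)*(-694) = 93 + 423*(-694) = 93 - 293562 = -293469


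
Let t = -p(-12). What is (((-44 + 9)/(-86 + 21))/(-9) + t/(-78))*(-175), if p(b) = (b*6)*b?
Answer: -225575/117 ≈ -1928.0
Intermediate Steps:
p(b) = 6*b**2 (p(b) = (6*b)*b = 6*b**2)
t = -864 (t = -6*(-12)**2 = -6*144 = -1*864 = -864)
(((-44 + 9)/(-86 + 21))/(-9) + t/(-78))*(-175) = (((-44 + 9)/(-86 + 21))/(-9) - 864/(-78))*(-175) = (-35/(-65)*(-1/9) - 864*(-1/78))*(-175) = (-35*(-1/65)*(-1/9) + 144/13)*(-175) = ((7/13)*(-1/9) + 144/13)*(-175) = (-7/117 + 144/13)*(-175) = (1289/117)*(-175) = -225575/117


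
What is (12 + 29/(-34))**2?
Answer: 143641/1156 ≈ 124.26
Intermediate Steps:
(12 + 29/(-34))**2 = (12 + 29*(-1/34))**2 = (12 - 29/34)**2 = (379/34)**2 = 143641/1156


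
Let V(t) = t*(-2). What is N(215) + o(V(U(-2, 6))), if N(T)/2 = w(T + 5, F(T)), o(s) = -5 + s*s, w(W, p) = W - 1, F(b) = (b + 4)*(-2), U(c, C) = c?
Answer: 449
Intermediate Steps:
F(b) = -8 - 2*b (F(b) = (4 + b)*(-2) = -8 - 2*b)
V(t) = -2*t
w(W, p) = -1 + W
o(s) = -5 + s²
N(T) = 8 + 2*T (N(T) = 2*(-1 + (T + 5)) = 2*(-1 + (5 + T)) = 2*(4 + T) = 8 + 2*T)
N(215) + o(V(U(-2, 6))) = (8 + 2*215) + (-5 + (-2*(-2))²) = (8 + 430) + (-5 + 4²) = 438 + (-5 + 16) = 438 + 11 = 449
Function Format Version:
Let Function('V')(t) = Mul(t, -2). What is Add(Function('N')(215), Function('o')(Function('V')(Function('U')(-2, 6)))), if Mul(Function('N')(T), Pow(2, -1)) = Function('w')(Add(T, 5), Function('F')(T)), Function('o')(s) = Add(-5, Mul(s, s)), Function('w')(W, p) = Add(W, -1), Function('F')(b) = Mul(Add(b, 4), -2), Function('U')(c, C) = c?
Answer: 449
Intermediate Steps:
Function('F')(b) = Add(-8, Mul(-2, b)) (Function('F')(b) = Mul(Add(4, b), -2) = Add(-8, Mul(-2, b)))
Function('V')(t) = Mul(-2, t)
Function('w')(W, p) = Add(-1, W)
Function('o')(s) = Add(-5, Pow(s, 2))
Function('N')(T) = Add(8, Mul(2, T)) (Function('N')(T) = Mul(2, Add(-1, Add(T, 5))) = Mul(2, Add(-1, Add(5, T))) = Mul(2, Add(4, T)) = Add(8, Mul(2, T)))
Add(Function('N')(215), Function('o')(Function('V')(Function('U')(-2, 6)))) = Add(Add(8, Mul(2, 215)), Add(-5, Pow(Mul(-2, -2), 2))) = Add(Add(8, 430), Add(-5, Pow(4, 2))) = Add(438, Add(-5, 16)) = Add(438, 11) = 449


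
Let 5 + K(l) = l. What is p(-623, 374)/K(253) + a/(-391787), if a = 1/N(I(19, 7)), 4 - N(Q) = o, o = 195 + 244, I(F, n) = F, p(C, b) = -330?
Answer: -28120511801/21132990780 ≈ -1.3306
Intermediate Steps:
o = 439
K(l) = -5 + l
N(Q) = -435 (N(Q) = 4 - 1*439 = 4 - 439 = -435)
a = -1/435 (a = 1/(-435) = -1/435 ≈ -0.0022989)
p(-623, 374)/K(253) + a/(-391787) = -330/(-5 + 253) - 1/435/(-391787) = -330/248 - 1/435*(-1/391787) = -330*1/248 + 1/170427345 = -165/124 + 1/170427345 = -28120511801/21132990780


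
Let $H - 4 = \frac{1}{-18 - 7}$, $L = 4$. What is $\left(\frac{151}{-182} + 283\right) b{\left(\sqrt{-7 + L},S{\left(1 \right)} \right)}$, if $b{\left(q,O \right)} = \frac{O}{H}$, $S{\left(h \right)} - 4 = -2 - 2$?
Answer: $0$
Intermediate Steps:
$H = \frac{99}{25}$ ($H = 4 + \frac{1}{-18 - 7} = 4 + \frac{1}{-25} = 4 - \frac{1}{25} = \frac{99}{25} \approx 3.96$)
$S{\left(h \right)} = 0$ ($S{\left(h \right)} = 4 - 4 = 0$)
$b{\left(q,O \right)} = \frac{25 O}{99}$ ($b{\left(q,O \right)} = \frac{O}{\frac{99}{25}} = O \frac{25}{99} = \frac{25 O}{99}$)
$\left(\frac{151}{-182} + 283\right) b{\left(\sqrt{-7 + L},S{\left(1 \right)} \right)} = \left(\frac{151}{-182} + 283\right) \frac{25}{99} \cdot 0 = \left(151 \left(- \frac{1}{182}\right) + 283\right) 0 = \left(- \frac{151}{182} + 283\right) 0 = \frac{51355}{182} \cdot 0 = 0$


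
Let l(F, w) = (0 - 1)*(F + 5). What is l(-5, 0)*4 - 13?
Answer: -13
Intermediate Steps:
l(F, w) = -5 - F (l(F, w) = -(5 + F) = -5 - F)
l(-5, 0)*4 - 13 = (-5 - 1*(-5))*4 - 13 = (-5 + 5)*4 - 13 = 0*4 - 13 = 0 - 13 = -13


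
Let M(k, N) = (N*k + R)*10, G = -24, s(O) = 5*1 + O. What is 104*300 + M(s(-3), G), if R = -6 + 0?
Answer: 30660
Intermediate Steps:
R = -6
s(O) = 5 + O
M(k, N) = -60 + 10*N*k (M(k, N) = (N*k - 6)*10 = (-6 + N*k)*10 = -60 + 10*N*k)
104*300 + M(s(-3), G) = 104*300 + (-60 + 10*(-24)*(5 - 3)) = 31200 + (-60 + 10*(-24)*2) = 31200 + (-60 - 480) = 31200 - 540 = 30660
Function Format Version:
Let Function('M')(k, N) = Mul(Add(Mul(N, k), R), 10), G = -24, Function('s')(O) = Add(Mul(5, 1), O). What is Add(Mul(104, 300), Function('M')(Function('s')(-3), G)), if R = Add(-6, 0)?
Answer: 30660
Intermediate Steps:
R = -6
Function('s')(O) = Add(5, O)
Function('M')(k, N) = Add(-60, Mul(10, N, k)) (Function('M')(k, N) = Mul(Add(Mul(N, k), -6), 10) = Mul(Add(-6, Mul(N, k)), 10) = Add(-60, Mul(10, N, k)))
Add(Mul(104, 300), Function('M')(Function('s')(-3), G)) = Add(Mul(104, 300), Add(-60, Mul(10, -24, Add(5, -3)))) = Add(31200, Add(-60, Mul(10, -24, 2))) = Add(31200, Add(-60, -480)) = Add(31200, -540) = 30660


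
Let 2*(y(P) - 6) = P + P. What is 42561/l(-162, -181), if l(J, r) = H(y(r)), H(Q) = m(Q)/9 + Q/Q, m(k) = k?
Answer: -383049/166 ≈ -2307.5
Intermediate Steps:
y(P) = 6 + P (y(P) = 6 + (P + P)/2 = 6 + (2*P)/2 = 6 + P)
H(Q) = 1 + Q/9 (H(Q) = Q/9 + Q/Q = Q*(1/9) + 1 = Q/9 + 1 = 1 + Q/9)
l(J, r) = 5/3 + r/9 (l(J, r) = 1 + (6 + r)/9 = 1 + (2/3 + r/9) = 5/3 + r/9)
42561/l(-162, -181) = 42561/(5/3 + (1/9)*(-181)) = 42561/(5/3 - 181/9) = 42561/(-166/9) = 42561*(-9/166) = -383049/166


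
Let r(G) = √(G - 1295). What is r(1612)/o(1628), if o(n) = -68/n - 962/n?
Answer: -814*√317/515 ≈ -28.141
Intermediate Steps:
o(n) = -1030/n
r(G) = √(-1295 + G)
r(1612)/o(1628) = √(-1295 + 1612)/((-1030/1628)) = √317/((-1030*1/1628)) = √317/(-515/814) = √317*(-814/515) = -814*√317/515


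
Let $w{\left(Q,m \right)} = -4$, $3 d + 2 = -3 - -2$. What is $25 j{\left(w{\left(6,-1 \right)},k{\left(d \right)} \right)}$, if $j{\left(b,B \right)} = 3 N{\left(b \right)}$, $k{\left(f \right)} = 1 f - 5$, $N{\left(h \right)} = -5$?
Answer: $-375$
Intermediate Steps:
$d = -1$ ($d = - \frac{2}{3} + \frac{-3 - -2}{3} = - \frac{2}{3} + \frac{-3 + 2}{3} = - \frac{2}{3} + \frac{1}{3} \left(-1\right) = - \frac{2}{3} - \frac{1}{3} = -1$)
$k{\left(f \right)} = -5 + f$ ($k{\left(f \right)} = f - 5 = -5 + f$)
$j{\left(b,B \right)} = -15$ ($j{\left(b,B \right)} = 3 \left(-5\right) = -15$)
$25 j{\left(w{\left(6,-1 \right)},k{\left(d \right)} \right)} = 25 \left(-15\right) = -375$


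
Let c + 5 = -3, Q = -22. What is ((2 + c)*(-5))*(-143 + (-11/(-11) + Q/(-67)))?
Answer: -284760/67 ≈ -4250.1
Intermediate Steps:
c = -8 (c = -5 - 3 = -8)
((2 + c)*(-5))*(-143 + (-11/(-11) + Q/(-67))) = ((2 - 8)*(-5))*(-143 + (-11/(-11) - 22/(-67))) = (-6*(-5))*(-143 + (-11*(-1/11) - 22*(-1/67))) = 30*(-143 + (1 + 22/67)) = 30*(-143 + 89/67) = 30*(-9492/67) = -284760/67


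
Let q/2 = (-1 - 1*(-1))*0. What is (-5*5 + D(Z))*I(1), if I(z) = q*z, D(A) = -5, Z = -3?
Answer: 0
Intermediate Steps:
q = 0 (q = 2*((-1 - 1*(-1))*0) = 2*((-1 + 1)*0) = 2*(0*0) = 2*0 = 0)
I(z) = 0 (I(z) = 0*z = 0)
(-5*5 + D(Z))*I(1) = (-5*5 - 5)*0 = (-25 - 5)*0 = -30*0 = 0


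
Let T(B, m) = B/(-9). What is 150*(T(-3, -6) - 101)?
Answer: -15100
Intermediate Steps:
T(B, m) = -B/9 (T(B, m) = B*(-1/9) = -B/9)
150*(T(-3, -6) - 101) = 150*(-1/9*(-3) - 101) = 150*(1/3 - 101) = 150*(-302/3) = -15100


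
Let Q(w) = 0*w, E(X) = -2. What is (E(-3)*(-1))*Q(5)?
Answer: 0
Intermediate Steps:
Q(w) = 0
(E(-3)*(-1))*Q(5) = -2*(-1)*0 = 2*0 = 0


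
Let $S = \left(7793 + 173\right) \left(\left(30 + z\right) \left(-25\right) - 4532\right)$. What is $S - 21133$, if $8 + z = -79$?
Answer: $-24771495$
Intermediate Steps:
$z = -87$ ($z = -8 - 79 = -87$)
$S = -24750362$ ($S = \left(7793 + 173\right) \left(\left(30 - 87\right) \left(-25\right) - 4532\right) = 7966 \left(\left(-57\right) \left(-25\right) - 4532\right) = 7966 \left(1425 - 4532\right) = 7966 \left(-3107\right) = -24750362$)
$S - 21133 = -24750362 - 21133 = -24771495$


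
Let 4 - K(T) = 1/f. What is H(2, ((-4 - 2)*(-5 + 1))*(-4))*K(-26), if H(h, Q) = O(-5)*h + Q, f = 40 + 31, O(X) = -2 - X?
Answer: -25470/71 ≈ -358.73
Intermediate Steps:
f = 71
K(T) = 283/71 (K(T) = 4 - 1/71 = 283/71)
H(h, Q) = Q + 3*h (H(h, Q) = (-2 - 1*(-5))*h + Q = (-2 + 5)*h + Q = 3*h + Q = Q + 3*h)
H(2, ((-4 - 2)*(-5 + 1))*(-4))*K(-26) = (((-4 - 2)*(-5 + 1))*(-4) + 3*2)*(283/71) = (-6*(-4)*(-4) + 6)*(283/71) = (24*(-4) + 6)*(283/71) = (-96 + 6)*(283/71) = -90*283/71 = -25470/71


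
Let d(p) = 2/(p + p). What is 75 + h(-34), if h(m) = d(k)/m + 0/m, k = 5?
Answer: 12749/170 ≈ 74.994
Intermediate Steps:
d(p) = 1/p (d(p) = 2/(2*p) = (1/(2*p))*2 = 1/p)
h(m) = 1/(5*m) (h(m) = 1/(5*m) + 0/m = 1/(5*m) + 0 = 1/(5*m))
75 + h(-34) = 75 + (1/5)/(-34) = 75 + (1/5)*(-1/34) = 75 - 1/170 = 12749/170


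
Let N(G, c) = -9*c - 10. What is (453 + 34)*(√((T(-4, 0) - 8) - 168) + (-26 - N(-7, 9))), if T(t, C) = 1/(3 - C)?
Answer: 31655 + 487*I*√1581/3 ≈ 31655.0 + 6454.7*I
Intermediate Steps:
N(G, c) = -10 - 9*c
(453 + 34)*(√((T(-4, 0) - 8) - 168) + (-26 - N(-7, 9))) = (453 + 34)*(√((-1/(-3 + 0) - 8) - 168) + (-26 - (-10 - 9*9))) = 487*(√((-1/(-3) - 8) - 168) + (-26 - (-10 - 81))) = 487*(√((-1*(-⅓) - 8) - 168) + (-26 - 1*(-91))) = 487*(√((⅓ - 8) - 168) + (-26 + 91)) = 487*(√(-23/3 - 168) + 65) = 487*(√(-527/3) + 65) = 487*(I*√1581/3 + 65) = 487*(65 + I*√1581/3) = 31655 + 487*I*√1581/3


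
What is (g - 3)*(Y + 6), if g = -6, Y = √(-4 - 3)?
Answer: -54 - 9*I*√7 ≈ -54.0 - 23.812*I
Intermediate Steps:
Y = I*√7 (Y = √(-7) = I*√7 ≈ 2.6458*I)
(g - 3)*(Y + 6) = (-6 - 3)*(I*√7 + 6) = -9*(6 + I*√7) = -54 - 9*I*√7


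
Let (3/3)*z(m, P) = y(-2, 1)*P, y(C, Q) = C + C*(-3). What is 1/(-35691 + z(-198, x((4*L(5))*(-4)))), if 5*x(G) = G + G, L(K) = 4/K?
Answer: -25/892787 ≈ -2.8002e-5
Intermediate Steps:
y(C, Q) = -2*C (y(C, Q) = C - 3*C = -2*C)
x(G) = 2*G/5 (x(G) = (G + G)/5 = (2*G)/5 = 2*G/5)
z(m, P) = 4*P (z(m, P) = (-2*(-2))*P = 4*P)
1/(-35691 + z(-198, x((4*L(5))*(-4)))) = 1/(-35691 + 4*(2*((4*(4/5))*(-4))/5)) = 1/(-35691 + 4*(2*((4*(4*(⅕)))*(-4))/5)) = 1/(-35691 + 4*(2*((4*(⅘))*(-4))/5)) = 1/(-35691 + 4*(2*((16/5)*(-4))/5)) = 1/(-35691 + 4*((⅖)*(-64/5))) = 1/(-35691 + 4*(-128/25)) = 1/(-35691 - 512/25) = 1/(-892787/25) = -25/892787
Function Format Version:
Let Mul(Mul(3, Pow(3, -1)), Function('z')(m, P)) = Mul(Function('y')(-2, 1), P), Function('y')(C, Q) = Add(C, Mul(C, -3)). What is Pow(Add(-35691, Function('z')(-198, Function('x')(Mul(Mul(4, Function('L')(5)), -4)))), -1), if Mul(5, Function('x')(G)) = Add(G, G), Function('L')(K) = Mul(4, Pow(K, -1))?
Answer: Rational(-25, 892787) ≈ -2.8002e-5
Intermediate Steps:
Function('y')(C, Q) = Mul(-2, C) (Function('y')(C, Q) = Add(C, Mul(-3, C)) = Mul(-2, C))
Function('x')(G) = Mul(Rational(2, 5), G) (Function('x')(G) = Mul(Rational(1, 5), Add(G, G)) = Mul(Rational(1, 5), Mul(2, G)) = Mul(Rational(2, 5), G))
Function('z')(m, P) = Mul(4, P) (Function('z')(m, P) = Mul(Mul(-2, -2), P) = Mul(4, P))
Pow(Add(-35691, Function('z')(-198, Function('x')(Mul(Mul(4, Function('L')(5)), -4)))), -1) = Pow(Add(-35691, Mul(4, Mul(Rational(2, 5), Mul(Mul(4, Mul(4, Pow(5, -1))), -4)))), -1) = Pow(Add(-35691, Mul(4, Mul(Rational(2, 5), Mul(Mul(4, Mul(4, Rational(1, 5))), -4)))), -1) = Pow(Add(-35691, Mul(4, Mul(Rational(2, 5), Mul(Mul(4, Rational(4, 5)), -4)))), -1) = Pow(Add(-35691, Mul(4, Mul(Rational(2, 5), Mul(Rational(16, 5), -4)))), -1) = Pow(Add(-35691, Mul(4, Mul(Rational(2, 5), Rational(-64, 5)))), -1) = Pow(Add(-35691, Mul(4, Rational(-128, 25))), -1) = Pow(Add(-35691, Rational(-512, 25)), -1) = Pow(Rational(-892787, 25), -1) = Rational(-25, 892787)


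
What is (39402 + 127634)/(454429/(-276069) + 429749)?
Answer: 11528365371/29659980563 ≈ 0.38868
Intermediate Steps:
(39402 + 127634)/(454429/(-276069) + 429749) = 167036/(454429*(-1/276069) + 429749) = 167036/(-454429/276069 + 429749) = 167036/(118639922252/276069) = 167036*(276069/118639922252) = 11528365371/29659980563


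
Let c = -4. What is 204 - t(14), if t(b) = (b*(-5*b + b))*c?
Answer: -2932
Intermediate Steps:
t(b) = 16*b**2 (t(b) = (b*(-5*b + b))*(-4) = (b*(-4*b))*(-4) = -4*b**2*(-4) = 16*b**2)
204 - t(14) = 204 - 16*14**2 = 204 - 16*196 = 204 - 1*3136 = 204 - 3136 = -2932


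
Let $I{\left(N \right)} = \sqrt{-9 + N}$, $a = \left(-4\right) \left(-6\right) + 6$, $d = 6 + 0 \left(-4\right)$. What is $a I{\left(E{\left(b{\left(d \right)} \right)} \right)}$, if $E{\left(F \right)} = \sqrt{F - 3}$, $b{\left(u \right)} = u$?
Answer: $30 \sqrt{-9 + \sqrt{3}} \approx 80.877 i$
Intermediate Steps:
$d = 6$ ($d = 6 + 0 = 6$)
$E{\left(F \right)} = \sqrt{-3 + F}$
$a = 30$ ($a = 24 + 6 = 30$)
$a I{\left(E{\left(b{\left(d \right)} \right)} \right)} = 30 \sqrt{-9 + \sqrt{-3 + 6}} = 30 \sqrt{-9 + \sqrt{3}}$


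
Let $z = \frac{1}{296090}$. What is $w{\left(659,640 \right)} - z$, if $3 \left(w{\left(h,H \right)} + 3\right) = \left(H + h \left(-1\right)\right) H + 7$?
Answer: $- \frac{1200348861}{296090} \approx -4054.0$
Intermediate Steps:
$z = \frac{1}{296090} \approx 3.3774 \cdot 10^{-6}$
$w{\left(h,H \right)} = - \frac{2}{3} + \frac{H \left(H - h\right)}{3}$ ($w{\left(h,H \right)} = -3 + \frac{\left(H + h \left(-1\right)\right) H + 7}{3} = -3 + \frac{\left(H - h\right) H + 7}{3} = -3 + \frac{H \left(H - h\right) + 7}{3} = -3 + \frac{7 + H \left(H - h\right)}{3} = -3 + \left(\frac{7}{3} + \frac{H \left(H - h\right)}{3}\right) = - \frac{2}{3} + \frac{H \left(H - h\right)}{3}$)
$w{\left(659,640 \right)} - z = \left(- \frac{2}{3} + \frac{640^{2}}{3} - \frac{640}{3} \cdot 659\right) - \frac{1}{296090} = \left(- \frac{2}{3} + \frac{1}{3} \cdot 409600 - \frac{421760}{3}\right) - \frac{1}{296090} = \left(- \frac{2}{3} + \frac{409600}{3} - \frac{421760}{3}\right) - \frac{1}{296090} = -4054 - \frac{1}{296090} = - \frac{1200348861}{296090}$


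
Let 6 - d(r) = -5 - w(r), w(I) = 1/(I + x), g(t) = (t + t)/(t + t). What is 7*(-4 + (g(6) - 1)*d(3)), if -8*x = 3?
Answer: -28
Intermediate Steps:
x = -3/8 (x = -1/8*3 = -3/8 ≈ -0.37500)
g(t) = 1 (g(t) = (2*t)/((2*t)) = (2*t)*(1/(2*t)) = 1)
w(I) = 1/(-3/8 + I) (w(I) = 1/(I - 3/8) = 1/(-3/8 + I))
d(r) = 11 + 8/(-3 + 8*r) (d(r) = 6 - (-5 - 8/(-3 + 8*r)) = 6 + (5 + 8/(-3 + 8*r)) = 11 + 8/(-3 + 8*r))
7*(-4 + (g(6) - 1)*d(3)) = 7*(-4 + (1 - 1)*((-25 + 88*3)/(-3 + 8*3))) = 7*(-4 + 0*((-25 + 264)/(-3 + 24))) = 7*(-4 + 0*(239/21)) = 7*(-4 + 0) = 7*(-4) = -28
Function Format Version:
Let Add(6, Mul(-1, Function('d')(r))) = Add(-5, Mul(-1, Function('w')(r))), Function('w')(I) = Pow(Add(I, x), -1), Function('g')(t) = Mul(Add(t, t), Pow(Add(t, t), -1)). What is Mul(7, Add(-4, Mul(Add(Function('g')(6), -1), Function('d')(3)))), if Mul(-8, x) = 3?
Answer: -28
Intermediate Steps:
x = Rational(-3, 8) (x = Mul(Rational(-1, 8), 3) = Rational(-3, 8) ≈ -0.37500)
Function('g')(t) = 1 (Function('g')(t) = Mul(Mul(2, t), Pow(Mul(2, t), -1)) = Mul(Mul(2, t), Mul(Rational(1, 2), Pow(t, -1))) = 1)
Function('w')(I) = Pow(Add(Rational(-3, 8), I), -1) (Function('w')(I) = Pow(Add(I, Rational(-3, 8)), -1) = Pow(Add(Rational(-3, 8), I), -1))
Function('d')(r) = Add(11, Mul(8, Pow(Add(-3, Mul(8, r)), -1))) (Function('d')(r) = Add(6, Mul(-1, Add(-5, Mul(-1, Mul(8, Pow(Add(-3, Mul(8, r)), -1)))))) = Add(6, Mul(-1, Add(-5, Mul(-8, Pow(Add(-3, Mul(8, r)), -1))))) = Add(6, Add(5, Mul(8, Pow(Add(-3, Mul(8, r)), -1)))) = Add(11, Mul(8, Pow(Add(-3, Mul(8, r)), -1))))
Mul(7, Add(-4, Mul(Add(Function('g')(6), -1), Function('d')(3)))) = Mul(7, Add(-4, Mul(Add(1, -1), Mul(Pow(Add(-3, Mul(8, 3)), -1), Add(-25, Mul(88, 3)))))) = Mul(7, Add(-4, Mul(0, Mul(Pow(Add(-3, 24), -1), Add(-25, 264))))) = Mul(7, Add(-4, Mul(0, Mul(Pow(21, -1), 239)))) = Mul(7, Add(-4, Mul(0, Mul(Rational(1, 21), 239)))) = Mul(7, Add(-4, Mul(0, Rational(239, 21)))) = Mul(7, Add(-4, 0)) = Mul(7, -4) = -28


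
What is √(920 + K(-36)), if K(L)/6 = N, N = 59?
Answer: 7*√26 ≈ 35.693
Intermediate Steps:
K(L) = 354 (K(L) = 6*59 = 354)
√(920 + K(-36)) = √(920 + 354) = √1274 = 7*√26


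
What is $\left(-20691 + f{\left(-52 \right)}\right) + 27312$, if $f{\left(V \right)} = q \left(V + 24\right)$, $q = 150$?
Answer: $2421$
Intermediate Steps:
$f{\left(V \right)} = 3600 + 150 V$ ($f{\left(V \right)} = 150 \left(V + 24\right) = 150 \left(24 + V\right) = 3600 + 150 V$)
$\left(-20691 + f{\left(-52 \right)}\right) + 27312 = \left(-20691 + \left(3600 + 150 \left(-52\right)\right)\right) + 27312 = \left(-20691 + \left(3600 - 7800\right)\right) + 27312 = \left(-20691 - 4200\right) + 27312 = -24891 + 27312 = 2421$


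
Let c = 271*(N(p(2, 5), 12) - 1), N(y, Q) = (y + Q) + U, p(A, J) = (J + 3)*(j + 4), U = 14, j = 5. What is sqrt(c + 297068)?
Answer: sqrt(323355) ≈ 568.64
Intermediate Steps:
p(A, J) = 27 + 9*J (p(A, J) = (J + 3)*(5 + 4) = (3 + J)*9 = 27 + 9*J)
N(y, Q) = 14 + Q + y (N(y, Q) = (y + Q) + 14 = (Q + y) + 14 = 14 + Q + y)
c = 26287 (c = 271*((14 + 12 + (27 + 9*5)) - 1) = 271*((14 + 12 + (27 + 45)) - 1) = 271*((14 + 12 + 72) - 1) = 271*(98 - 1) = 271*97 = 26287)
sqrt(c + 297068) = sqrt(26287 + 297068) = sqrt(323355)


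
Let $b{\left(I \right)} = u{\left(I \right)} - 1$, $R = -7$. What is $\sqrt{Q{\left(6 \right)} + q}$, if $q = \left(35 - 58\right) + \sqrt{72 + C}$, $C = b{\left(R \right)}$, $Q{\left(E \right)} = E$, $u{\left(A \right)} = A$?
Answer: $3 i \approx 3.0 i$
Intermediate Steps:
$b{\left(I \right)} = -1 + I$ ($b{\left(I \right)} = I - 1 = -1 + I$)
$C = -8$ ($C = -1 - 7 = -8$)
$q = -15$ ($q = \left(35 - 58\right) + \sqrt{72 - 8} = -23 + \sqrt{64} = -23 + 8 = -15$)
$\sqrt{Q{\left(6 \right)} + q} = \sqrt{6 - 15} = \sqrt{-9} = 3 i$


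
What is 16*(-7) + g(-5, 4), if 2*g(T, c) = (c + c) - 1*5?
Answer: -221/2 ≈ -110.50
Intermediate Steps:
g(T, c) = -5/2 + c (g(T, c) = ((c + c) - 1*5)/2 = (2*c - 5)/2 = (-5 + 2*c)/2 = -5/2 + c)
16*(-7) + g(-5, 4) = 16*(-7) + (-5/2 + 4) = -112 + 3/2 = -221/2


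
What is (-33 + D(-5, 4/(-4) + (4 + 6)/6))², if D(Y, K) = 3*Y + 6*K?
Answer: 1936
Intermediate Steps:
(-33 + D(-5, 4/(-4) + (4 + 6)/6))² = (-33 + (3*(-5) + 6*(4/(-4) + (4 + 6)/6)))² = (-33 + (-15 + 6*(4*(-¼) + 10*(⅙))))² = (-33 + (-15 + 6*(-1 + 5/3)))² = (-33 + (-15 + 6*(⅔)))² = (-33 + (-15 + 4))² = (-33 - 11)² = (-44)² = 1936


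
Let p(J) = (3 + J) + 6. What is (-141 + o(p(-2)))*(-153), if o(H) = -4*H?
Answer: 25857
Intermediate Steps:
p(J) = 9 + J
(-141 + o(p(-2)))*(-153) = (-141 - 4*(9 - 2))*(-153) = (-141 - 4*7)*(-153) = (-141 - 28)*(-153) = -169*(-153) = 25857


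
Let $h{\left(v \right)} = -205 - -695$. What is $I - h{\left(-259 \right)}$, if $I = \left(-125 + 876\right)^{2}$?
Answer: $563511$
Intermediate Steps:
$I = 564001$ ($I = 751^{2} = 564001$)
$h{\left(v \right)} = 490$ ($h{\left(v \right)} = -205 + 695 = 490$)
$I - h{\left(-259 \right)} = 564001 - 490 = 563511$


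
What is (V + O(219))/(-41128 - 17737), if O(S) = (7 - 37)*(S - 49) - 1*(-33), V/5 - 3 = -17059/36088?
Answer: 182401871/2124320120 ≈ 0.085864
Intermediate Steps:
V = 456025/36088 (V = 15 + 5*(-17059/36088) = 15 - 85295/36088 = 456025/36088 ≈ 12.636)
O(S) = 1503 - 30*S (O(S) = -30*(-49 + S) + 33 = (1470 - 30*S) + 33 = 1503 - 30*S)
(V + O(219))/(-41128 - 17737) = (456025/36088 + (1503 - 30*219))/(-41128 - 17737) = (456025/36088 + (1503 - 6570))/(-58865) = (456025/36088 - 5067)*(-1/58865) = -182401871/36088*(-1/58865) = 182401871/2124320120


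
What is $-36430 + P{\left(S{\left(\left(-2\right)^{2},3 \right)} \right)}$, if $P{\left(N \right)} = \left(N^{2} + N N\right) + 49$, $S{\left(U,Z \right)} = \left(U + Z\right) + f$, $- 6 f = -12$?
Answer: $-36219$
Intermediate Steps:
$f = 2$ ($f = \left(- \frac{1}{6}\right) \left(-12\right) = 2$)
$S{\left(U,Z \right)} = 2 + U + Z$ ($S{\left(U,Z \right)} = \left(U + Z\right) + 2 = 2 + U + Z$)
$P{\left(N \right)} = 49 + 2 N^{2}$ ($P{\left(N \right)} = \left(N^{2} + N^{2}\right) + 49 = 2 N^{2} + 49 = 49 + 2 N^{2}$)
$-36430 + P{\left(S{\left(\left(-2\right)^{2},3 \right)} \right)} = -36430 + \left(49 + 2 \left(2 + \left(-2\right)^{2} + 3\right)^{2}\right) = -36430 + \left(49 + 2 \left(2 + 4 + 3\right)^{2}\right) = -36430 + \left(49 + 2 \cdot 9^{2}\right) = -36430 + \left(49 + 2 \cdot 81\right) = -36430 + \left(49 + 162\right) = -36430 + 211 = -36219$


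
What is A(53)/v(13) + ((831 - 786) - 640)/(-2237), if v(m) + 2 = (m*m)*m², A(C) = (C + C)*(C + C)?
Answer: 42127537/63886483 ≈ 0.65941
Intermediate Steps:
A(C) = 4*C² (A(C) = (2*C)*(2*C) = 4*C²)
v(m) = -2 + m⁴ (v(m) = -2 + (m*m)*m² = -2 + m²*m² = -2 + m⁴)
A(53)/v(13) + ((831 - 786) - 640)/(-2237) = (4*53²)/(-2 + 13⁴) + ((831 - 786) - 640)/(-2237) = (4*2809)/(-2 + 28561) + (45 - 640)*(-1/2237) = 11236/28559 - 595*(-1/2237) = 11236*(1/28559) + 595/2237 = 11236/28559 + 595/2237 = 42127537/63886483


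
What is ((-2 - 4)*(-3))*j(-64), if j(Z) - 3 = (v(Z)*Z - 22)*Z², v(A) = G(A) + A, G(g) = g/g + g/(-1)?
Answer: -6340554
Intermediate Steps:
G(g) = 1 - g (G(g) = 1 + g*(-1) = 1 - g)
v(A) = 1 (v(A) = (1 - A) + A = 1)
j(Z) = 3 + Z²*(-22 + Z) (j(Z) = 3 + (1*Z - 22)*Z² = 3 + (Z - 22)*Z² = 3 + (-22 + Z)*Z² = 3 + Z²*(-22 + Z))
((-2 - 4)*(-3))*j(-64) = ((-2 - 4)*(-3))*(3 + (-64)³ - 22*(-64)²) = (-6*(-3))*(3 - 262144 - 22*4096) = 18*(3 - 262144 - 90112) = 18*(-352253) = -6340554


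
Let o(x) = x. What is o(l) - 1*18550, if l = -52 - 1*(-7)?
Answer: -18595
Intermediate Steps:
l = -45 (l = -52 + 7 = -45)
o(l) - 1*18550 = -45 - 1*18550 = -45 - 18550 = -18595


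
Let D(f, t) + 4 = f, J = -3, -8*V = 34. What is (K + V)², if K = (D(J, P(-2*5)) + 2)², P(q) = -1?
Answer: 6889/16 ≈ 430.56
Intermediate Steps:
V = -17/4 (V = -⅛*34 = -17/4 ≈ -4.2500)
D(f, t) = -4 + f
K = 25 (K = ((-4 - 3) + 2)² = (-7 + 2)² = (-5)² = 25)
(K + V)² = (25 - 17/4)² = (83/4)² = 6889/16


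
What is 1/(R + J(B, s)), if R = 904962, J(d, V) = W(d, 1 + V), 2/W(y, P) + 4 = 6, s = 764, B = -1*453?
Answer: 1/904963 ≈ 1.1050e-6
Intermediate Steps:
B = -453
W(y, P) = 1 (W(y, P) = 2/(-4 + 6) = 2/2 = 2*(1/2) = 1)
J(d, V) = 1
1/(R + J(B, s)) = 1/(904962 + 1) = 1/904963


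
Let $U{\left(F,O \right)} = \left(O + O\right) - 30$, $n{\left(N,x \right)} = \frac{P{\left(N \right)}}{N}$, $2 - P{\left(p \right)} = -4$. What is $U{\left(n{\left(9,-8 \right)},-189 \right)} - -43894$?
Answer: $43486$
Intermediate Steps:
$P{\left(p \right)} = 6$ ($P{\left(p \right)} = 2 - -4 = 2 + 4 = 6$)
$n{\left(N,x \right)} = \frac{6}{N}$
$U{\left(F,O \right)} = -30 + 2 O$ ($U{\left(F,O \right)} = 2 O - 30 = -30 + 2 O$)
$U{\left(n{\left(9,-8 \right)},-189 \right)} - -43894 = \left(-30 + 2 \left(-189\right)\right) - -43894 = \left(-30 - 378\right) + 43894 = -408 + 43894 = 43486$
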